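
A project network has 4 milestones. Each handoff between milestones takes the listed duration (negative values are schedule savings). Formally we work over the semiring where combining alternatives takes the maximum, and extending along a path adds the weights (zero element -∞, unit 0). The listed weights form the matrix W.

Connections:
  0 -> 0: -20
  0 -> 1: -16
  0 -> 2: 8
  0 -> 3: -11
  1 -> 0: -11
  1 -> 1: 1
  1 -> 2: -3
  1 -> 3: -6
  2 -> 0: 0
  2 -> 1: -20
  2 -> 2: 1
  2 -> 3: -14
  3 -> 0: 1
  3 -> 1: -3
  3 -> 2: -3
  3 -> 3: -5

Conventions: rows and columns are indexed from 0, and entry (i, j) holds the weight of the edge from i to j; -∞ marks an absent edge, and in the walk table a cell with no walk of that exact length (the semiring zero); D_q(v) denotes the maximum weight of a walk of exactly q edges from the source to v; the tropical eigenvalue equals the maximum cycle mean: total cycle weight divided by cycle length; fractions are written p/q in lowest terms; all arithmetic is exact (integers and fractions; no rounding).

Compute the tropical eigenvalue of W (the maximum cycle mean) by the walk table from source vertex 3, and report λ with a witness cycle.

q=0: [-∞, -∞, -∞, 0]
q=1: [1, -3, -3, -5]
q=2: [-3, -2, 9, -9]
q=3: [9, -1, 10, -5]
q=4: [10, 0, 17, -2]
Optimal cycle mean attained by: cycle 0->2->0, total 8 + 0, length 2.
Answer: λ = 4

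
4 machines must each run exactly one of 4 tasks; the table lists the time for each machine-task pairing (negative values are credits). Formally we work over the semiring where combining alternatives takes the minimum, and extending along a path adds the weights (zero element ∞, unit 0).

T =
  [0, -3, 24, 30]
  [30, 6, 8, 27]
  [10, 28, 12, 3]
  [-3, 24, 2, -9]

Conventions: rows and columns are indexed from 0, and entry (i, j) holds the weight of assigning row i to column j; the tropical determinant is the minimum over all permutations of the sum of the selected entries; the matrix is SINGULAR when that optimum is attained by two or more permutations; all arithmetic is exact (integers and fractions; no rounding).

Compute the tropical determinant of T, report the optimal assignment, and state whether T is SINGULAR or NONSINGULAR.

σ = (0, 1, 2, 3): 0 + 6 + 12 + (-9) = 9
σ = (0, 1, 3, 2): 0 + 6 + 3 + 2 = 11
σ = (0, 2, 1, 3): 0 + 8 + 28 + (-9) = 27
σ = (0, 2, 3, 1): 0 + 8 + 3 + 24 = 35
σ = (0, 3, 1, 2): 0 + 27 + 28 + 2 = 57
σ = (0, 3, 2, 1): 0 + 27 + 12 + 24 = 63
σ = (1, 0, 2, 3): (-3) + 30 + 12 + (-9) = 30
σ = (1, 0, 3, 2): (-3) + 30 + 3 + 2 = 32
σ = (1, 2, 0, 3): (-3) + 8 + 10 + (-9) = 6
σ = (1, 2, 3, 0): (-3) + 8 + 3 + (-3) = 5
σ = (1, 3, 0, 2): (-3) + 27 + 10 + 2 = 36
σ = (1, 3, 2, 0): (-3) + 27 + 12 + (-3) = 33
σ = (2, 0, 1, 3): 24 + 30 + 28 + (-9) = 73
σ = (2, 0, 3, 1): 24 + 30 + 3 + 24 = 81
σ = (2, 1, 0, 3): 24 + 6 + 10 + (-9) = 31
σ = (2, 1, 3, 0): 24 + 6 + 3 + (-3) = 30
σ = (2, 3, 0, 1): 24 + 27 + 10 + 24 = 85
σ = (2, 3, 1, 0): 24 + 27 + 28 + (-3) = 76
σ = (3, 0, 1, 2): 30 + 30 + 28 + 2 = 90
σ = (3, 0, 2, 1): 30 + 30 + 12 + 24 = 96
σ = (3, 1, 0, 2): 30 + 6 + 10 + 2 = 48
σ = (3, 1, 2, 0): 30 + 6 + 12 + (-3) = 45
σ = (3, 2, 0, 1): 30 + 8 + 10 + 24 = 72
σ = (3, 2, 1, 0): 30 + 8 + 28 + (-3) = 63
Optimal value attained by: σ = (1, 2, 3, 0).
Answer: det⊕(T) = 5; verdict: NONSINGULAR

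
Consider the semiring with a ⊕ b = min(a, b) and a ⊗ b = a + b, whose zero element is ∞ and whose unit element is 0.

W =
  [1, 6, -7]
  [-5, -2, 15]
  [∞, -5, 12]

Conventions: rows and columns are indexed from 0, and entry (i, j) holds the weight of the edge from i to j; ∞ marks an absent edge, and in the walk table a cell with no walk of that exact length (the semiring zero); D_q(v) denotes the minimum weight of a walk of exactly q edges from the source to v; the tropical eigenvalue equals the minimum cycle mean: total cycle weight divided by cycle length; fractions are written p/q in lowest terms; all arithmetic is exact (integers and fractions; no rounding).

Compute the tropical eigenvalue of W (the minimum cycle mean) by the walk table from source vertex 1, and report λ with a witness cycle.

q=0: [∞, 0, ∞]
q=1: [-5, -2, 15]
q=2: [-7, -4, -12]
q=3: [-9, -17, -14]
Optimal cycle mean attained by: cycle 0->2->1->0, total (-7) + (-5) + (-5), length 3.
Answer: λ = -17/3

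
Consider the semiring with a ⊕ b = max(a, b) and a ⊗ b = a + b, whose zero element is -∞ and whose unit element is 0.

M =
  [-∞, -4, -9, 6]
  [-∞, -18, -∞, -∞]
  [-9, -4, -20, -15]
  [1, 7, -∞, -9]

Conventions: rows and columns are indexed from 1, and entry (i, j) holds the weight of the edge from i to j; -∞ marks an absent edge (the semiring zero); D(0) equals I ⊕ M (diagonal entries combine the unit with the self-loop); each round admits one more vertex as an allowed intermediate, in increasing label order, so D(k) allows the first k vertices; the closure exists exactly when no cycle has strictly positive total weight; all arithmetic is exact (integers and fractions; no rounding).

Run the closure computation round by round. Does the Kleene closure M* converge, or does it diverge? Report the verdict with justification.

D(0):
  [0, -4, -9, 6]
  [-∞, 0, -∞, -∞]
  [-9, -4, 0, -15]
  [1, 7, -∞, 0]
Detection: at round 1, diagonal entry (4, 4) turns strictly positive.
Key observation: the cycle 4->1->4 has total weight 1 + 6, which is strictly positive.
Answer: DIVERGES — positive cycle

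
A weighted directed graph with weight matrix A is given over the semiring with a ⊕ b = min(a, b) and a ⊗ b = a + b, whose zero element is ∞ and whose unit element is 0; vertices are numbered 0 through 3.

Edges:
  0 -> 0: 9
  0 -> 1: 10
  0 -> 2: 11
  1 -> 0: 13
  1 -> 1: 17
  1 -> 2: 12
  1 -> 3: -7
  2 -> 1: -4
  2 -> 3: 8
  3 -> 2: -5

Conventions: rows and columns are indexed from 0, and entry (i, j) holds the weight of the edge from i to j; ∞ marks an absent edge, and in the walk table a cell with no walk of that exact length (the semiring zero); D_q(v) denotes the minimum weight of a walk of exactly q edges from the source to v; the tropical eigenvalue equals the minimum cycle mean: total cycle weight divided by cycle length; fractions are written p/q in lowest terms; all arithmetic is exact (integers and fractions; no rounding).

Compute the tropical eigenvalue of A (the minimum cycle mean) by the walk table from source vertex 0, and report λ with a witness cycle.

q=0: [0, ∞, ∞, ∞]
q=1: [9, 10, 11, ∞]
q=2: [18, 7, 20, 3]
q=3: [20, 16, -2, 0]
q=4: [29, -6, -5, 6]
Optimal cycle mean attained by: cycle 1->3->2->1, total (-7) + (-5) + (-4), length 3.
Answer: λ = -16/3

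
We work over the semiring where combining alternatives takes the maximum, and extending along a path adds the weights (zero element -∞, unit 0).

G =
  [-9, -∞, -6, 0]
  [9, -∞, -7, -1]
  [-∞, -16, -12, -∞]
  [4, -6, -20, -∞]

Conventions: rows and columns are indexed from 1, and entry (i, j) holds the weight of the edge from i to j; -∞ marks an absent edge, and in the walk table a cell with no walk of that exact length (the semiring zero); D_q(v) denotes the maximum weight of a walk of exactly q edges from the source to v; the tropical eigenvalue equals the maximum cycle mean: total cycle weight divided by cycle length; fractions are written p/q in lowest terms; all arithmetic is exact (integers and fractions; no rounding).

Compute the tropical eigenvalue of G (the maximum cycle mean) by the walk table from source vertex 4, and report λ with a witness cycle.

q=0: [-∞, -∞, -∞, 0]
q=1: [4, -6, -20, -∞]
q=2: [3, -36, -2, 4]
q=3: [8, -2, -3, 3]
q=4: [7, -3, 2, 8]
Optimal cycle mean attained by: cycle 1->4->1, total 0 + 4, length 2.
Answer: λ = 2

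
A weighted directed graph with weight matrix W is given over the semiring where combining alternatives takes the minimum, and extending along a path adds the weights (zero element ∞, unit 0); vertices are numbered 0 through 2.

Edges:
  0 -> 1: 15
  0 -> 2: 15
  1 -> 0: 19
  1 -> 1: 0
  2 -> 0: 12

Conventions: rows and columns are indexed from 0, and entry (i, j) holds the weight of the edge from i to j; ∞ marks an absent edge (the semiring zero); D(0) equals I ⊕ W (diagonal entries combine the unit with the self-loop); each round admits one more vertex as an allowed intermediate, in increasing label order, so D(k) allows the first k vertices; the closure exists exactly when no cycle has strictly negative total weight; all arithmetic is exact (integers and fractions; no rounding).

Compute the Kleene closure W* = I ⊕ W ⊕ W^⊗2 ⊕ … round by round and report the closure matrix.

D(0):
  [0, 15, 15]
  [19, 0, ∞]
  [12, ∞, 0]
D(1):
  [0, 15, 15]
  [19, 0, 34]
  [12, 27, 0]
D(2):
  [0, 15, 15]
  [19, 0, 34]
  [12, 27, 0]
D(3):
  [0, 15, 15]
  [19, 0, 34]
  [12, 27, 0]
Answer: W* = [[0, 15, 15], [19, 0, 34], [12, 27, 0]]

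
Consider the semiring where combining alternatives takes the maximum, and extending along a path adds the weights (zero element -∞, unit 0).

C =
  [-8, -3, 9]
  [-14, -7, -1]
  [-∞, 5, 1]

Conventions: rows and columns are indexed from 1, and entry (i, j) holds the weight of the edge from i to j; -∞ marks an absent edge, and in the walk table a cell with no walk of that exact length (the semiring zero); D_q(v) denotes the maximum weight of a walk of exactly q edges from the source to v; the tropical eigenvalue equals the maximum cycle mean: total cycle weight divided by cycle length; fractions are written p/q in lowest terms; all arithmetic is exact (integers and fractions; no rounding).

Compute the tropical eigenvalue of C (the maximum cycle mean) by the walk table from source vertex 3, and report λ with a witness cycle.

q=0: [-∞, -∞, 0]
q=1: [-∞, 5, 1]
q=2: [-9, 6, 4]
q=3: [-8, 9, 5]
Optimal cycle mean attained by: cycle 2->3->2, total (-1) + 5, length 2.
Answer: λ = 2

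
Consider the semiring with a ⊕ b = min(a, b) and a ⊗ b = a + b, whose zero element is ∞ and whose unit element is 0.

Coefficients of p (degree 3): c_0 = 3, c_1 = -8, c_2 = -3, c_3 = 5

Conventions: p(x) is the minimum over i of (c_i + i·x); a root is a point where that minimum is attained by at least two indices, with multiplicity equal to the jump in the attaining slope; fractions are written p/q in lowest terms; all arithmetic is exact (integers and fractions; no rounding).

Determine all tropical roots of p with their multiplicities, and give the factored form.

hull edge (i=0, c=3) to (i=1, c=-8): slope -11, span 1
hull edge (i=1, c=-8) to (i=2, c=-3): slope 5, span 1
hull edge (i=2, c=-3) to (i=3, c=5): slope 8, span 1
Factored form: p(x) = 5 ⊗ (x ⊕ (-8)) ⊗ (x ⊕ (-5)) ⊗ (x ⊕ 11)
Answer: roots = -8 (mult 1), -5 (mult 1), 11 (mult 1)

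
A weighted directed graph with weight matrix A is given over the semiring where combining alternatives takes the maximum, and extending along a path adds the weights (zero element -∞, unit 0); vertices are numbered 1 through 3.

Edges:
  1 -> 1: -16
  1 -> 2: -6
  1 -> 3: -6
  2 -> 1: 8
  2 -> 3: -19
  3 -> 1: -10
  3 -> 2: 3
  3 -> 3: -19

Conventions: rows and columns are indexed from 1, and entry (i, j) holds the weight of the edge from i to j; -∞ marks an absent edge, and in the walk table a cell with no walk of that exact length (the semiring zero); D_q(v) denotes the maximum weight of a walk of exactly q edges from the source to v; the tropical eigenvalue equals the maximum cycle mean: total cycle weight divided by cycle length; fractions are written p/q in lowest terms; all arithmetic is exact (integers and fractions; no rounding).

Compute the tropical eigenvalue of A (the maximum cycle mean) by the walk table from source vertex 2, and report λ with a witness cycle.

q=0: [-∞, 0, -∞]
q=1: [8, -∞, -19]
q=2: [-8, 2, 2]
q=3: [10, 5, -14]
Optimal cycle mean attained by: cycle 1->3->2->1, total (-6) + 3 + 8, length 3.
Answer: λ = 5/3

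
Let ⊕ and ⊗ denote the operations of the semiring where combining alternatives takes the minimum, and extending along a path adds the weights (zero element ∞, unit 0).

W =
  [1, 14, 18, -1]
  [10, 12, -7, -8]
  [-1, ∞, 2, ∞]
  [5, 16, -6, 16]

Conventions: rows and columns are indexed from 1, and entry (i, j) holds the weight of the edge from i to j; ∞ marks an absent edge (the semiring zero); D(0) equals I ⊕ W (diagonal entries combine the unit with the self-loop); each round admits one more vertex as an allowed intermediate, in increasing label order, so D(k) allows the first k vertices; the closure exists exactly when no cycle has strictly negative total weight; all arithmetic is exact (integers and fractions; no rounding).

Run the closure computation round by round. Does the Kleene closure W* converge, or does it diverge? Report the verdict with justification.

D(0):
  [0, 14, 18, -1]
  [10, 0, -7, -8]
  [-1, ∞, 0, ∞]
  [5, 16, -6, 0]
D(1):
  [0, 14, 18, -1]
  [10, 0, -7, -8]
  [-1, 13, 0, -2]
  [5, 16, -6, 0]
D(2):
  [0, 14, 7, -1]
  [10, 0, -7, -8]
  [-1, 13, 0, -2]
  [5, 16, -6, 0]
Detection: at round 3, diagonal entry (4, 4) turns strictly negative.
Key observation: the cycle 4->3->1->2->4 has total weight (-6) + (-1) + 14 + (-8), which is strictly negative.
Answer: DIVERGES — negative cycle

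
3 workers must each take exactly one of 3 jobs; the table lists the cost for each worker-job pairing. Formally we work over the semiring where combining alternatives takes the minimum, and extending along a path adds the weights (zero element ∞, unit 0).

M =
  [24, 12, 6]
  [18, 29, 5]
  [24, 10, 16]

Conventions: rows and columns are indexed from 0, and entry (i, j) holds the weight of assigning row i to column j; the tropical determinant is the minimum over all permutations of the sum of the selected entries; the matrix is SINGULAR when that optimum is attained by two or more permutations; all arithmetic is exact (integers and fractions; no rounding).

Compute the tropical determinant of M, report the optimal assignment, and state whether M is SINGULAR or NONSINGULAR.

σ = (0, 1, 2): 24 + 29 + 16 = 69
σ = (0, 2, 1): 24 + 5 + 10 = 39
σ = (1, 0, 2): 12 + 18 + 16 = 46
σ = (1, 2, 0): 12 + 5 + 24 = 41
σ = (2, 0, 1): 6 + 18 + 10 = 34
σ = (2, 1, 0): 6 + 29 + 24 = 59
Optimal value attained by: σ = (2, 0, 1).
Answer: det⊕(M) = 34; verdict: NONSINGULAR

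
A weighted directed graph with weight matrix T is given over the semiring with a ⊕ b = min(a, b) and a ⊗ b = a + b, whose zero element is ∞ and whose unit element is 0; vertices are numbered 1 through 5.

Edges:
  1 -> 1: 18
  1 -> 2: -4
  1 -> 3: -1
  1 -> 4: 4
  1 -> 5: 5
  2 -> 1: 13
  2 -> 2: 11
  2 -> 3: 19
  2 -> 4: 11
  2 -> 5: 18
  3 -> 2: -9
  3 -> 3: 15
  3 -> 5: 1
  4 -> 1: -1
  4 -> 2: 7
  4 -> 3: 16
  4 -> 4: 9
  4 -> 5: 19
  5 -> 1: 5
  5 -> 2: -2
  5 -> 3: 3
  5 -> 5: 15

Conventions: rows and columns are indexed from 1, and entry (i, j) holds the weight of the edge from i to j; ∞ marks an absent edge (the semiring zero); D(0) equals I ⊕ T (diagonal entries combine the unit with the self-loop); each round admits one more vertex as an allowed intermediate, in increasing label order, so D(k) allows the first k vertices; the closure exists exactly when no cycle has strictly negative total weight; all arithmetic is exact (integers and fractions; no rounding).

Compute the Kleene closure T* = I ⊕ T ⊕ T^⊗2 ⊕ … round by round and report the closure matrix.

D(0):
  [0, -4, -1, 4, 5]
  [13, 0, 19, 11, 18]
  [∞, -9, 0, ∞, 1]
  [-1, 7, 16, 0, 19]
  [5, -2, 3, ∞, 0]
D(1):
  [0, -4, -1, 4, 5]
  [13, 0, 12, 11, 18]
  [∞, -9, 0, ∞, 1]
  [-1, -5, -2, 0, 4]
  [5, -2, 3, 9, 0]
D(2):
  [0, -4, -1, 4, 5]
  [13, 0, 12, 11, 18]
  [4, -9, 0, 2, 1]
  [-1, -5, -2, 0, 4]
  [5, -2, 3, 9, 0]
D(3):
  [0, -10, -1, 1, 0]
  [13, 0, 12, 11, 13]
  [4, -9, 0, 2, 1]
  [-1, -11, -2, 0, -1]
  [5, -6, 3, 5, 0]
D(4):
  [0, -10, -1, 1, 0]
  [10, 0, 9, 11, 10]
  [1, -9, 0, 2, 1]
  [-1, -11, -2, 0, -1]
  [4, -6, 3, 5, 0]
D(5):
  [0, -10, -1, 1, 0]
  [10, 0, 9, 11, 10]
  [1, -9, 0, 2, 1]
  [-1, -11, -2, 0, -1]
  [4, -6, 3, 5, 0]
Answer: T* = [[0, -10, -1, 1, 0], [10, 0, 9, 11, 10], [1, -9, 0, 2, 1], [-1, -11, -2, 0, -1], [4, -6, 3, 5, 0]]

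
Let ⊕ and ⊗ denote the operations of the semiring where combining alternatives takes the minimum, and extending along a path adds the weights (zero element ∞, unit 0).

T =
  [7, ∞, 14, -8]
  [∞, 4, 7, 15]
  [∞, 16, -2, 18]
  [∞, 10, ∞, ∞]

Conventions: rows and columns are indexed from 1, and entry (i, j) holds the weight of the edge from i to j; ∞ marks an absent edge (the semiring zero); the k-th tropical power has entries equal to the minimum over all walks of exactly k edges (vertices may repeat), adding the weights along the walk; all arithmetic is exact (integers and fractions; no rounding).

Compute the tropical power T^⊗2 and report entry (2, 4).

T^⊗2:
  [14, 2, 12, -1]
  [∞, 8, 5, 19]
  [∞, 14, -4, 16]
  [∞, 14, 17, 25]
Key observation: the optimum is the walk 2->2->4, with weight 4 + 15 = 19.
Optimal value attained by: walk 2->2->4.
Answer: (T^⊗2)[2][4] = 19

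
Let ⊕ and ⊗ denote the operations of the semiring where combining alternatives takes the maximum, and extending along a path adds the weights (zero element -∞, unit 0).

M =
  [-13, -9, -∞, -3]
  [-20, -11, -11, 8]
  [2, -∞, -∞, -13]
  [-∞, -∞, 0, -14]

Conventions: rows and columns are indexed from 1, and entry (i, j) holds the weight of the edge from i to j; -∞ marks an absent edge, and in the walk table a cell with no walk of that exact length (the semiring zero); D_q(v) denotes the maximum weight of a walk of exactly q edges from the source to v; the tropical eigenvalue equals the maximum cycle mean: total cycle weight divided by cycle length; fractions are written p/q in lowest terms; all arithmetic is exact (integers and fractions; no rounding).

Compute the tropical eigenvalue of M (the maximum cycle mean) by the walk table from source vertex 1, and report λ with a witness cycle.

q=0: [0, -∞, -∞, -∞]
q=1: [-13, -9, -∞, -3]
q=2: [-26, -20, -3, -1]
q=3: [-1, -31, -1, -12]
q=4: [1, -10, -12, -4]
Optimal cycle mean attained by: cycle 1->2->4->3->1, total (-9) + 8 + 0 + 2, length 4.
Answer: λ = 1/4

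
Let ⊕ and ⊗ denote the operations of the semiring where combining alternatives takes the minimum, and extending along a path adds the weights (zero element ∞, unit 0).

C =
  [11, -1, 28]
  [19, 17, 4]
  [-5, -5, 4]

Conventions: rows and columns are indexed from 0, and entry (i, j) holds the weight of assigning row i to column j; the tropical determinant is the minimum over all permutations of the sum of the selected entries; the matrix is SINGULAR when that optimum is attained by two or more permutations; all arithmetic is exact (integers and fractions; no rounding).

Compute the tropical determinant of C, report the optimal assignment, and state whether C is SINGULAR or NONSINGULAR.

σ = (0, 1, 2): 11 + 17 + 4 = 32
σ = (0, 2, 1): 11 + 4 + (-5) = 10
σ = (1, 0, 2): (-1) + 19 + 4 = 22
σ = (1, 2, 0): (-1) + 4 + (-5) = -2
σ = (2, 0, 1): 28 + 19 + (-5) = 42
σ = (2, 1, 0): 28 + 17 + (-5) = 40
Optimal value attained by: σ = (1, 2, 0).
Answer: det⊕(C) = -2; verdict: NONSINGULAR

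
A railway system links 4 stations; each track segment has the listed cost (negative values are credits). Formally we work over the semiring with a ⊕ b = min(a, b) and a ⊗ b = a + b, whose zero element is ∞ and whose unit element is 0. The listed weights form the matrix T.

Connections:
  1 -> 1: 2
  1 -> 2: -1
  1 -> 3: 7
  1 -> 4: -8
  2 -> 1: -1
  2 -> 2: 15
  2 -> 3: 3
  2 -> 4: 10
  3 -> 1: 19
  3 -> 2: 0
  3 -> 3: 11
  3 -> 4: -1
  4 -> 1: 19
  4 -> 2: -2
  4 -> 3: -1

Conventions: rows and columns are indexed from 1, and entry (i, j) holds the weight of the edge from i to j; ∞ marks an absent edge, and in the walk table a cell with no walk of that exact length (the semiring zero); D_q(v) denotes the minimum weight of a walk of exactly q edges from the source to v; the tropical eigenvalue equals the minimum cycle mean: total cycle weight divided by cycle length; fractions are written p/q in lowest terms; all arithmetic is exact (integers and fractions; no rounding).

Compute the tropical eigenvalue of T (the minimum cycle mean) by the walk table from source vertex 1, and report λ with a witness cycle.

q=0: [0, ∞, ∞, ∞]
q=1: [2, -1, 7, -8]
q=2: [-2, -10, -9, -6]
q=3: [-11, -9, -7, -10]
q=4: [-10, -12, -11, -19]
Optimal cycle mean attained by: cycle 1->4->2->1, total (-8) + (-2) + (-1), length 3.
Answer: λ = -11/3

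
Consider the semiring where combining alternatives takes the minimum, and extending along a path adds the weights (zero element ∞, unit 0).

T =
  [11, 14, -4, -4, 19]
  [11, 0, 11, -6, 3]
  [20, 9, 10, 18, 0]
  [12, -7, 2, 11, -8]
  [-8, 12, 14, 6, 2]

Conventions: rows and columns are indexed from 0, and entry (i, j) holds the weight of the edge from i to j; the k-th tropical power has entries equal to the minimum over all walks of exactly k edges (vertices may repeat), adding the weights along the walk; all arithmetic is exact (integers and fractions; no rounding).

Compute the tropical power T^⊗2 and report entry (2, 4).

T^⊗2:
  [8, -11, -2, 7, -12]
  [-5, -13, -4, -6, -14]
  [-8, 9, 14, 3, 2]
  [-16, -7, 4, -13, -6]
  [-6, -1, -12, -12, -2]
Key observation: the optimum is the walk 2->4->4, with weight 0 + 2 = 2.
Optimal value attained by: walk 2->4->4.
Answer: (T^⊗2)[2][4] = 2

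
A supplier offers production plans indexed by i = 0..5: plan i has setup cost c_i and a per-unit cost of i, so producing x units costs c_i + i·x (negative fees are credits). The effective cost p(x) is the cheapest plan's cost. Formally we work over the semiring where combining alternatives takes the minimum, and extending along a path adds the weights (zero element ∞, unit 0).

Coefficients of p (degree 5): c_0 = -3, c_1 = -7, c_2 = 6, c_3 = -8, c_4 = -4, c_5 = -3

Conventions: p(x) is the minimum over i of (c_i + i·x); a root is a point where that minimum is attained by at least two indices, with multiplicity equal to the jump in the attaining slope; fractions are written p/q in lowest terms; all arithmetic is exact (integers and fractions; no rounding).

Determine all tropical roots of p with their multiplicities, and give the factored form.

hull edge (i=0, c=-3) to (i=1, c=-7): slope -4, span 1
hull edge (i=1, c=-7) to (i=3, c=-8): slope -1/2, span 2
hull edge (i=3, c=-8) to (i=5, c=-3): slope 5/2, span 2
Factored form: p(x) = -3 ⊗ (x ⊕ (-5/2)) ⊗ (x ⊕ (-5/2)) ⊗ (x ⊕ 1/2) ⊗ (x ⊕ 1/2) ⊗ (x ⊕ 4)
Answer: roots = -5/2 (mult 2), 1/2 (mult 2), 4 (mult 1)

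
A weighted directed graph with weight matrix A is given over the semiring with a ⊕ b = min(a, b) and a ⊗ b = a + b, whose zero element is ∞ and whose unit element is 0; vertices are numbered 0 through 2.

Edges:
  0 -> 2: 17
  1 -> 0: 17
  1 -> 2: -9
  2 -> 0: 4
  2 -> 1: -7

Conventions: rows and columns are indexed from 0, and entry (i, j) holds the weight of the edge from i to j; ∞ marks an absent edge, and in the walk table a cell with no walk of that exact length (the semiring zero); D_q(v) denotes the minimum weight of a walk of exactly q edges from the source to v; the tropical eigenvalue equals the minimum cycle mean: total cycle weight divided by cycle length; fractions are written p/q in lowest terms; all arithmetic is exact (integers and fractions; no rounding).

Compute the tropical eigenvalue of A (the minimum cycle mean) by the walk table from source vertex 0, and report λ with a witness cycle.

q=0: [0, ∞, ∞]
q=1: [∞, ∞, 17]
q=2: [21, 10, ∞]
q=3: [27, ∞, 1]
Optimal cycle mean attained by: cycle 1->2->1, total (-9) + (-7), length 2.
Answer: λ = -8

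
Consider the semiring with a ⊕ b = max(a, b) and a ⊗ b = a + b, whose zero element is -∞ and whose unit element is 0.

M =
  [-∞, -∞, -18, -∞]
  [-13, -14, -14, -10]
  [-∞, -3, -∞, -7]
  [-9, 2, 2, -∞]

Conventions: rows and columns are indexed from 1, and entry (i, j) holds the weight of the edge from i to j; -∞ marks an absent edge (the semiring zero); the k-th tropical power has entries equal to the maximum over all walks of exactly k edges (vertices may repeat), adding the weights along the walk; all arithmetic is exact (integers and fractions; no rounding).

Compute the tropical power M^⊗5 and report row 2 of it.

M^⊗2:
  [-∞, -21, -∞, -25]
  [-19, -8, -8, -21]
  [-16, -5, -5, -13]
  [-11, -1, -12, -5]
M^⊗3:
  [-34, -23, -23, -31]
  [-21, -11, -19, -15]
  [-18, -8, -11, -12]
  [-14, -3, -3, -11]
M^⊗4:
  [-36, -26, -29, -30]
  [-24, -13, -13, -21]
  [-21, -10, -10, -18]
  [-16, -6, -9, -10]
M^⊗5:
  [-39, -28, -28, -36]
  [-26, -16, -19, -20]
  [-23, -13, -16, -17]
  [-19, -8, -8, -16]
Answer: row 2 of M^⊗5 = [-26, -16, -19, -20]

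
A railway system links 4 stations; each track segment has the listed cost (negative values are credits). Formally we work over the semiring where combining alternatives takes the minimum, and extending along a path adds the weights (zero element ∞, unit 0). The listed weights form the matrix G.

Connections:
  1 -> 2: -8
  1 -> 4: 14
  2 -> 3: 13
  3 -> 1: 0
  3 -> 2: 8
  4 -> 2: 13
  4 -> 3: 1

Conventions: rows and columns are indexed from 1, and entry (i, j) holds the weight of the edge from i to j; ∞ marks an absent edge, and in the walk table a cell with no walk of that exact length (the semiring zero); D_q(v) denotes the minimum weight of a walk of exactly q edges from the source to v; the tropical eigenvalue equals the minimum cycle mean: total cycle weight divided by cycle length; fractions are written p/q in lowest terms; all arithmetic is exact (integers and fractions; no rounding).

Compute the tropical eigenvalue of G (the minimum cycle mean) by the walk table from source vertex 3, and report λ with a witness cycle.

q=0: [∞, ∞, 0, ∞]
q=1: [0, 8, ∞, ∞]
q=2: [∞, -8, 21, 14]
q=3: [21, 27, 5, ∞]
q=4: [5, 13, 40, 35]
Optimal cycle mean attained by: cycle 1->2->3->1, total (-8) + 13 + 0, length 3.
Answer: λ = 5/3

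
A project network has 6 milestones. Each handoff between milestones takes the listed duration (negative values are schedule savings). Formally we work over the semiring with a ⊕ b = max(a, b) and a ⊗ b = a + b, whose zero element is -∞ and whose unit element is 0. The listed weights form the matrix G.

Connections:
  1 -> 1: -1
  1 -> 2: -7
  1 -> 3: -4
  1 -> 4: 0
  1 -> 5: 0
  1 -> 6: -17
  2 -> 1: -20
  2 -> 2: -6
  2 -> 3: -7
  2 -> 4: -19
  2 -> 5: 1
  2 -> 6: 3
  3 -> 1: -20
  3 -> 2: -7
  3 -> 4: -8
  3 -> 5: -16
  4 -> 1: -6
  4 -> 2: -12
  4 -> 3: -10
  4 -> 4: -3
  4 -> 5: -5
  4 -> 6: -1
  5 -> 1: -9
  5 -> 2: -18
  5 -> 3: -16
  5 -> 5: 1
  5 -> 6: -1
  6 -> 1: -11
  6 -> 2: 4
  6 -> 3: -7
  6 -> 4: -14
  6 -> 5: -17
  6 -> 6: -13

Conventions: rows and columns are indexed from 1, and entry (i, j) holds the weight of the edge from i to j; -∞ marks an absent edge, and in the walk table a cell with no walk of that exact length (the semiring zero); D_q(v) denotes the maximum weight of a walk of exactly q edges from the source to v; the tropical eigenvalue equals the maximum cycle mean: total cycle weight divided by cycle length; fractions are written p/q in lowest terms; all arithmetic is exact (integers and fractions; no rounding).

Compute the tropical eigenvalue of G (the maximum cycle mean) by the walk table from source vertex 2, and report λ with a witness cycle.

q=0: [-∞, 0, -∞, -∞, -∞, -∞]
q=1: [-20, -6, -7, -19, 1, 3]
q=2: [-8, 7, -4, -11, 2, 0]
q=3: [-7, 4, 0, -8, 8, 10]
q=4: [-1, 14, 3, -4, 9, 7]
q=5: [0, 11, 7, -1, 15, 17]
q=6: [6, 21, 10, 3, 16, 14]
Optimal cycle mean attained by: cycle 2->6->2, total 3 + 4, length 2.
Answer: λ = 7/2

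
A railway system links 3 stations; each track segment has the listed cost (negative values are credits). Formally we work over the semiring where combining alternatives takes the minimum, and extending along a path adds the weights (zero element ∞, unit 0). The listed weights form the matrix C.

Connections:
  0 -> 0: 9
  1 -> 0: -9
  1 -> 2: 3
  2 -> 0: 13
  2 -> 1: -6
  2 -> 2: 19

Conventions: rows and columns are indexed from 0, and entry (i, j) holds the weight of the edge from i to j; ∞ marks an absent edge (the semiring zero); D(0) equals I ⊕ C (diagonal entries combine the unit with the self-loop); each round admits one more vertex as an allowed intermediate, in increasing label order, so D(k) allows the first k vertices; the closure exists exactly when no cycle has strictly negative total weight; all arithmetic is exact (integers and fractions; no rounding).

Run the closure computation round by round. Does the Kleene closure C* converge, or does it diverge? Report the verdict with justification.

D(0):
  [0, ∞, ∞]
  [-9, 0, 3]
  [13, -6, 0]
D(1):
  [0, ∞, ∞]
  [-9, 0, 3]
  [13, -6, 0]
Detection: at round 2, diagonal entry (2, 2) turns strictly negative.
Key observation: the cycle 2->1->2 has total weight (-6) + 3, which is strictly negative.
Answer: DIVERGES — negative cycle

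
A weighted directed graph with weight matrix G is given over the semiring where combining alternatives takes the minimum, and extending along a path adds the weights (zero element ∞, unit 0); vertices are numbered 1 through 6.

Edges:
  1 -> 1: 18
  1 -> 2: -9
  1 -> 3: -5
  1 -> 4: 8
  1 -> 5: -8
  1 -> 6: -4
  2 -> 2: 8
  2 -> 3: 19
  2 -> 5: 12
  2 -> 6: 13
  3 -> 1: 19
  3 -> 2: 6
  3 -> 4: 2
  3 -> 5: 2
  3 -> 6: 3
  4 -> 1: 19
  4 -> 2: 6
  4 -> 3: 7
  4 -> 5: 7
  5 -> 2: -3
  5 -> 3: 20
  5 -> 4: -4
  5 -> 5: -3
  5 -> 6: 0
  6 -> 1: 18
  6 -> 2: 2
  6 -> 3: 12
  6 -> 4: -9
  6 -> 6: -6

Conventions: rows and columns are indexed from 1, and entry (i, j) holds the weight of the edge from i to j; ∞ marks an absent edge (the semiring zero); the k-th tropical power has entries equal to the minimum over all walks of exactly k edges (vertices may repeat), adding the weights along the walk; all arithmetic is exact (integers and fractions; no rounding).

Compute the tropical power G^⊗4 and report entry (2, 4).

G^⊗2:
  [14, -11, 8, -13, -11, -10]
  [31, 9, 25, 4, 9, 7]
  [21, -1, 9, -6, -1, -3]
  [26, 4, 14, 3, 4, 7]
  [15, -6, 3, -9, -6, -6]
  [10, -4, -2, -15, -2, -12]
G^⊗3:
  [6, -14, -6, -19, -14, -16]
  [23, 6, 11, -2, 6, 1]
  [13, -4, 1, -12, -4, -9]
  [22, 1, 10, -2, 1, 1]
  [10, -9, -2, -15, -9, -12]
  [4, -10, -8, -21, -8, -18]
G^⊗4:
  [0, -17, -12, -25, -17, -22]
  [17, 3, 5, -8, 3, -5]
  [7, -7, -5, -18, -7, -15]
  [17, -2, 5, -8, -2, -5]
  [4, -12, -8, -21, -12, -18]
  [-2, -16, -14, -27, -14, -24]
Key observation: the optimum is the walk 2->6->6->6->4, with weight 13 + (-6) + (-6) + (-9) = -8.
Optimal value attained by: walk 2->6->6->6->4.
Answer: (G^⊗4)[2][4] = -8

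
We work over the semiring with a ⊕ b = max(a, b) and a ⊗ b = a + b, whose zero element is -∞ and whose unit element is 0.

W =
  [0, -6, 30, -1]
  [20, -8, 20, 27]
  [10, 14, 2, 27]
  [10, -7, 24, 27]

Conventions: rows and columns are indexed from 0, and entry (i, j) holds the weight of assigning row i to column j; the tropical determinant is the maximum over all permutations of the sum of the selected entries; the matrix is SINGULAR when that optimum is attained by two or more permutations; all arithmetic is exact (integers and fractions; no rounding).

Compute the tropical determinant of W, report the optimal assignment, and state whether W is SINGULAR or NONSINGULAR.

σ = (0, 1, 2, 3): 0 + (-8) + 2 + 27 = 21
σ = (0, 1, 3, 2): 0 + (-8) + 27 + 24 = 43
σ = (0, 2, 1, 3): 0 + 20 + 14 + 27 = 61
σ = (0, 2, 3, 1): 0 + 20 + 27 + (-7) = 40
σ = (0, 3, 1, 2): 0 + 27 + 14 + 24 = 65
σ = (0, 3, 2, 1): 0 + 27 + 2 + (-7) = 22
σ = (1, 0, 2, 3): (-6) + 20 + 2 + 27 = 43
σ = (1, 0, 3, 2): (-6) + 20 + 27 + 24 = 65
σ = (1, 2, 0, 3): (-6) + 20 + 10 + 27 = 51
σ = (1, 2, 3, 0): (-6) + 20 + 27 + 10 = 51
σ = (1, 3, 0, 2): (-6) + 27 + 10 + 24 = 55
σ = (1, 3, 2, 0): (-6) + 27 + 2 + 10 = 33
σ = (2, 0, 1, 3): 30 + 20 + 14 + 27 = 91
σ = (2, 0, 3, 1): 30 + 20 + 27 + (-7) = 70
σ = (2, 1, 0, 3): 30 + (-8) + 10 + 27 = 59
σ = (2, 1, 3, 0): 30 + (-8) + 27 + 10 = 59
σ = (2, 3, 0, 1): 30 + 27 + 10 + (-7) = 60
σ = (2, 3, 1, 0): 30 + 27 + 14 + 10 = 81
σ = (3, 0, 1, 2): (-1) + 20 + 14 + 24 = 57
σ = (3, 0, 2, 1): (-1) + 20 + 2 + (-7) = 14
σ = (3, 1, 0, 2): (-1) + (-8) + 10 + 24 = 25
σ = (3, 1, 2, 0): (-1) + (-8) + 2 + 10 = 3
σ = (3, 2, 0, 1): (-1) + 20 + 10 + (-7) = 22
σ = (3, 2, 1, 0): (-1) + 20 + 14 + 10 = 43
Optimal value attained by: σ = (2, 0, 1, 3).
Answer: det⊕(W) = 91; verdict: NONSINGULAR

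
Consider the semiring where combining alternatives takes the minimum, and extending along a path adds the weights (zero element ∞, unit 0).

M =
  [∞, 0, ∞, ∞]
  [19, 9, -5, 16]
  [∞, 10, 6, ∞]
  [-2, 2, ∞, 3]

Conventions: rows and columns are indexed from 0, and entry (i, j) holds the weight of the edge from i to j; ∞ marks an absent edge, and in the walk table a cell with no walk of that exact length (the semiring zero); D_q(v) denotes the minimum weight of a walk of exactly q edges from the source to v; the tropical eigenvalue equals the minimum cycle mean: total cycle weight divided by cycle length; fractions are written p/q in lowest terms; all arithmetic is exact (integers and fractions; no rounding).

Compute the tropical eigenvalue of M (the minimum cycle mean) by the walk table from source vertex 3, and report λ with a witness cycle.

q=0: [∞, ∞, ∞, 0]
q=1: [-2, 2, ∞, 3]
q=2: [1, -2, -3, 6]
q=3: [4, 1, -7, 9]
q=4: [7, 3, -4, 12]
Optimal cycle mean attained by: cycle 1->2->1, total (-5) + 10, length 2.
Answer: λ = 5/2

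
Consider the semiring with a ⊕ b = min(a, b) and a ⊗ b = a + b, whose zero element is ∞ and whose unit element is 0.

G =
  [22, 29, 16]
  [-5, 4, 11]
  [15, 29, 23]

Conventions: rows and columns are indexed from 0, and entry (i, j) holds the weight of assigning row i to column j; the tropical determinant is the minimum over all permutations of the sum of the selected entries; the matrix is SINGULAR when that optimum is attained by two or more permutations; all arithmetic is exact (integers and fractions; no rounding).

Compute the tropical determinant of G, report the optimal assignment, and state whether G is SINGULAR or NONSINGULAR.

σ = (0, 1, 2): 22 + 4 + 23 = 49
σ = (0, 2, 1): 22 + 11 + 29 = 62
σ = (1, 0, 2): 29 + (-5) + 23 = 47
σ = (1, 2, 0): 29 + 11 + 15 = 55
σ = (2, 0, 1): 16 + (-5) + 29 = 40
σ = (2, 1, 0): 16 + 4 + 15 = 35
Optimal value attained by: σ = (2, 1, 0).
Answer: det⊕(G) = 35; verdict: NONSINGULAR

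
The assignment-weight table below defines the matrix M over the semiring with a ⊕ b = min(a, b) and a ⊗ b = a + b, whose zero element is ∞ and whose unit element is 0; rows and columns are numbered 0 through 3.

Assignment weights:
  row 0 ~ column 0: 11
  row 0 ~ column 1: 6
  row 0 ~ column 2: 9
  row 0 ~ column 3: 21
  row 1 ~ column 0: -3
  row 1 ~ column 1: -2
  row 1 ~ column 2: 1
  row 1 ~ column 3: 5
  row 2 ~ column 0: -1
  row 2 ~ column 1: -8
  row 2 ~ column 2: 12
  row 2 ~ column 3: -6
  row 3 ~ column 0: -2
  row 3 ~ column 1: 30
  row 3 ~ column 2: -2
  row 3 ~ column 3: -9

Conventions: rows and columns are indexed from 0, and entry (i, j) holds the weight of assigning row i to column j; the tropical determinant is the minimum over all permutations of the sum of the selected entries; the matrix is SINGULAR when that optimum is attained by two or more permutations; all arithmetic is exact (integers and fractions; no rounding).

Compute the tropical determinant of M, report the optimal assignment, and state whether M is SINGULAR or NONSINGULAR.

σ = (0, 1, 2, 3): 11 + (-2) + 12 + (-9) = 12
σ = (0, 1, 3, 2): 11 + (-2) + (-6) + (-2) = 1
σ = (0, 2, 1, 3): 11 + 1 + (-8) + (-9) = -5
σ = (0, 2, 3, 1): 11 + 1 + (-6) + 30 = 36
σ = (0, 3, 1, 2): 11 + 5 + (-8) + (-2) = 6
σ = (0, 3, 2, 1): 11 + 5 + 12 + 30 = 58
σ = (1, 0, 2, 3): 6 + (-3) + 12 + (-9) = 6
σ = (1, 0, 3, 2): 6 + (-3) + (-6) + (-2) = -5
σ = (1, 2, 0, 3): 6 + 1 + (-1) + (-9) = -3
σ = (1, 2, 3, 0): 6 + 1 + (-6) + (-2) = -1
σ = (1, 3, 0, 2): 6 + 5 + (-1) + (-2) = 8
σ = (1, 3, 2, 0): 6 + 5 + 12 + (-2) = 21
σ = (2, 0, 1, 3): 9 + (-3) + (-8) + (-9) = -11
σ = (2, 0, 3, 1): 9 + (-3) + (-6) + 30 = 30
σ = (2, 1, 0, 3): 9 + (-2) + (-1) + (-9) = -3
σ = (2, 1, 3, 0): 9 + (-2) + (-6) + (-2) = -1
σ = (2, 3, 0, 1): 9 + 5 + (-1) + 30 = 43
σ = (2, 3, 1, 0): 9 + 5 + (-8) + (-2) = 4
σ = (3, 0, 1, 2): 21 + (-3) + (-8) + (-2) = 8
σ = (3, 0, 2, 1): 21 + (-3) + 12 + 30 = 60
σ = (3, 1, 0, 2): 21 + (-2) + (-1) + (-2) = 16
σ = (3, 1, 2, 0): 21 + (-2) + 12 + (-2) = 29
σ = (3, 2, 0, 1): 21 + 1 + (-1) + 30 = 51
σ = (3, 2, 1, 0): 21 + 1 + (-8) + (-2) = 12
Optimal value attained by: σ = (2, 0, 1, 3).
Answer: det⊕(M) = -11; verdict: NONSINGULAR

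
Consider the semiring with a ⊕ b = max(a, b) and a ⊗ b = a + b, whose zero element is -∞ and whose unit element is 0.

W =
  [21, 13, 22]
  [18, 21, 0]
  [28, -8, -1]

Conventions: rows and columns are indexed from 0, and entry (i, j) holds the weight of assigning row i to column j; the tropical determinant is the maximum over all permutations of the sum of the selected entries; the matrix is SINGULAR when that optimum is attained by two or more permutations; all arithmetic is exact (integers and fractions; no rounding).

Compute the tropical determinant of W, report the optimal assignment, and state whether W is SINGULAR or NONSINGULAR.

σ = (0, 1, 2): 21 + 21 + (-1) = 41
σ = (0, 2, 1): 21 + 0 + (-8) = 13
σ = (1, 0, 2): 13 + 18 + (-1) = 30
σ = (1, 2, 0): 13 + 0 + 28 = 41
σ = (2, 0, 1): 22 + 18 + (-8) = 32
σ = (2, 1, 0): 22 + 21 + 28 = 71
Optimal value attained by: σ = (2, 1, 0).
Answer: det⊕(W) = 71; verdict: NONSINGULAR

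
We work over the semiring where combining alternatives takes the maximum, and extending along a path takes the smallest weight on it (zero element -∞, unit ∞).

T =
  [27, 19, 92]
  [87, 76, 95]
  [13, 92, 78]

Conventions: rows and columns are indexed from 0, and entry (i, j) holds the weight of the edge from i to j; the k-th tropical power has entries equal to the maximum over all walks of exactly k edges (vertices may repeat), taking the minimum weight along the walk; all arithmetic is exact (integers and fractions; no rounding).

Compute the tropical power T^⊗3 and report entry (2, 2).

T^⊗2:
  [27, 92, 78]
  [76, 92, 87]
  [87, 78, 92]
T^⊗3:
  [87, 78, 92]
  [87, 87, 92]
  [78, 92, 87]
Key observation: the optimum is the walk 2->1->0->2, with weight 92 min 87 min 92 = 87.
Optimal value attained by: walk 2->1->0->2.
Answer: (T^⊗3)[2][2] = 87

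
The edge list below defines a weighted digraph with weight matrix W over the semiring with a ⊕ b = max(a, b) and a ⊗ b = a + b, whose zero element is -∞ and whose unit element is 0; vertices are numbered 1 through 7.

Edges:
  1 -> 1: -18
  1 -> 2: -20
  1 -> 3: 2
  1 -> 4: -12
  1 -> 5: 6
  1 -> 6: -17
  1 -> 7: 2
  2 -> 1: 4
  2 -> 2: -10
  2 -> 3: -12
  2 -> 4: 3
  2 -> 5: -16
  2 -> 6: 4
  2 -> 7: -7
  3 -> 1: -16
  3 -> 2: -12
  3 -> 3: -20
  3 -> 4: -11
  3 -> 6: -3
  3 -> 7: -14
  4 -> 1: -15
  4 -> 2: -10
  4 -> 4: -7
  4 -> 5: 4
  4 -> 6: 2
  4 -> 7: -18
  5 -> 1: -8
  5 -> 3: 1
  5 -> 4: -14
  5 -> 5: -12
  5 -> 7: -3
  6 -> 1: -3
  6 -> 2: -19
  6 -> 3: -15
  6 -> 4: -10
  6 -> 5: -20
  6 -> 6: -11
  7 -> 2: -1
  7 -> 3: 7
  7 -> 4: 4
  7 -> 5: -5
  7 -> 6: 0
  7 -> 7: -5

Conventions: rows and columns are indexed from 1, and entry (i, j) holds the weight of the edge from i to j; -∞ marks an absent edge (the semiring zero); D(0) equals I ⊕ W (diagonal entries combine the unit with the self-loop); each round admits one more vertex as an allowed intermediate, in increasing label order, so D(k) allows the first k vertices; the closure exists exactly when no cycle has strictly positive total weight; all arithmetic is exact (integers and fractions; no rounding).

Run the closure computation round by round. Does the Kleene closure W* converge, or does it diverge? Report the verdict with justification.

D(0):
  [0, -20, 2, -12, 6, -17, 2]
  [4, 0, -12, 3, -16, 4, -7]
  [-16, -12, 0, -11, -∞, -3, -14]
  [-15, -10, -∞, 0, 4, 2, -18]
  [-8, -∞, 1, -14, 0, -∞, -3]
  [-3, -19, -15, -10, -20, 0, -∞]
  [-∞, -1, 7, 4, -5, 0, 0]
D(1):
  [0, -20, 2, -12, 6, -17, 2]
  [4, 0, 6, 3, 10, 4, 6]
  [-16, -12, 0, -11, -10, -3, -14]
  [-15, -10, -13, 0, 4, 2, -13]
  [-8, -28, 1, -14, 0, -25, -3]
  [-3, -19, -1, -10, 3, 0, -1]
  [-∞, -1, 7, 4, -5, 0, 0]
Detection: at round 2, diagonal entry (7, 7) turns strictly positive.
Key observation: the cycle 7->2->1->7 has total weight (-1) + 4 + 2, which is strictly positive.
Answer: DIVERGES — positive cycle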